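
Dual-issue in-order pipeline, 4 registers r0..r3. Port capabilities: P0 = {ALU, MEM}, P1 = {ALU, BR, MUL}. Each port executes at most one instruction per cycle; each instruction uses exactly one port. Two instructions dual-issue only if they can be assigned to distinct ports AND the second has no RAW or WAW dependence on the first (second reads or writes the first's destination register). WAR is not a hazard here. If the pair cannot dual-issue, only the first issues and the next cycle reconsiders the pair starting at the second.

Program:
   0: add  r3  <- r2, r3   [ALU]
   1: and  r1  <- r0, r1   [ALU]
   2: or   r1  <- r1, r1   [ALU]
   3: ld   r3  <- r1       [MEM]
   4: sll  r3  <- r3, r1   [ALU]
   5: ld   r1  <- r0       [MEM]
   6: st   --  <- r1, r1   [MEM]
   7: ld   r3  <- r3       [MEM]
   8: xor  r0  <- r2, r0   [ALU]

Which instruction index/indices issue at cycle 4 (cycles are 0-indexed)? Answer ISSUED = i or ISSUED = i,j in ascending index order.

#0 head=0: add+and i0/i1 pair
#1 head=2: or i2 RAW r1
#2 head=3: ld i3 RAW+WAW r3
#3 head=4: sll+ld i4/i5 pair
#4 head=6: st i6 no-port MEM/MEM
#5 head=7: ld+xor i7/i8 pair

ISSUED = 6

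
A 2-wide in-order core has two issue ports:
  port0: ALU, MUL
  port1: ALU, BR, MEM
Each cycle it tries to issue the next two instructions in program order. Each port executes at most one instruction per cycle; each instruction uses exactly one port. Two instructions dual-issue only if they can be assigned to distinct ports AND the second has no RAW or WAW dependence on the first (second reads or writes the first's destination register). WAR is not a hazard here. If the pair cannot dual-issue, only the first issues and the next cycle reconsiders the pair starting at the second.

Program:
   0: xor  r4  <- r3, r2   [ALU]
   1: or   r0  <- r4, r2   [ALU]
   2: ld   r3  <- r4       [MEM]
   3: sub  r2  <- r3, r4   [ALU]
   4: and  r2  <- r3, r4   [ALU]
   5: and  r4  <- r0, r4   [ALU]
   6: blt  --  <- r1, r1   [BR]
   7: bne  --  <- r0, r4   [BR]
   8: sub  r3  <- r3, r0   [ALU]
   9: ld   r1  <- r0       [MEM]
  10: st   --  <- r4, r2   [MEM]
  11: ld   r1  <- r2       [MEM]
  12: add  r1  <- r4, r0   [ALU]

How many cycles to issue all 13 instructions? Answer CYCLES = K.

#0 head=0: xor.ALU i0 RAW r4
#1 head=1: or.ALU/ld.MEM i1/i2 dual
#2 head=3: sub.ALU i3 WAW r2
#3 head=4: and.ALU/and.ALU i4/i5 dual
#4 head=6: blt.BR i6 no-port BR/BR
#5 head=7: bne.BR/sub.ALU i7/i8 dual
#6 head=9: ld.MEM i9 no-port MEM/MEM
#7 head=10: st.MEM i10 no-port MEM/MEM
#8 head=11: ld.MEM i11 WAW r1
#9 head=12: add.ALU i12 tail

CYCLES = 10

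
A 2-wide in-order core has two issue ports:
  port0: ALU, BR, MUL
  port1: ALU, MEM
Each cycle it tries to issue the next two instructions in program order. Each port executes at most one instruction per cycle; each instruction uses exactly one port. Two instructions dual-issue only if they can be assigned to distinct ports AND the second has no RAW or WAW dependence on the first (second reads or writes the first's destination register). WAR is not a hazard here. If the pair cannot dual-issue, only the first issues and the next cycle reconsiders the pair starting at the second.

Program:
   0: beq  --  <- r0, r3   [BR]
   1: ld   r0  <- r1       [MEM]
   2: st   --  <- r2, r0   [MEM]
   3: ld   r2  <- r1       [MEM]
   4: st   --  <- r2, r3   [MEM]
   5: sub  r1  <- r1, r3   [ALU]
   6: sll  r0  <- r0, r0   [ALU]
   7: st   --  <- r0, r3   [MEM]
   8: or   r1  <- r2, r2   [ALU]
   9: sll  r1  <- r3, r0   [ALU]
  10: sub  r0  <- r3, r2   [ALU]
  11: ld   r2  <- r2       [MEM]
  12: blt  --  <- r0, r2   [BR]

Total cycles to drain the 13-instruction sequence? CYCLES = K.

c0: i0&i1 beq+ld  pair
c1: i2 st  no-port MEM/MEM
c2: i3 ld  no-port MEM/MEM
c3: i4&i5 st+sub  pair
c4: i6 sll  RAW r0
c5: i7&i8 st+or  pair
c6: i9&i10 sll+sub  pair
c7: i11 ld  RAW r2
c8: i12 blt  tail

CYCLES = 9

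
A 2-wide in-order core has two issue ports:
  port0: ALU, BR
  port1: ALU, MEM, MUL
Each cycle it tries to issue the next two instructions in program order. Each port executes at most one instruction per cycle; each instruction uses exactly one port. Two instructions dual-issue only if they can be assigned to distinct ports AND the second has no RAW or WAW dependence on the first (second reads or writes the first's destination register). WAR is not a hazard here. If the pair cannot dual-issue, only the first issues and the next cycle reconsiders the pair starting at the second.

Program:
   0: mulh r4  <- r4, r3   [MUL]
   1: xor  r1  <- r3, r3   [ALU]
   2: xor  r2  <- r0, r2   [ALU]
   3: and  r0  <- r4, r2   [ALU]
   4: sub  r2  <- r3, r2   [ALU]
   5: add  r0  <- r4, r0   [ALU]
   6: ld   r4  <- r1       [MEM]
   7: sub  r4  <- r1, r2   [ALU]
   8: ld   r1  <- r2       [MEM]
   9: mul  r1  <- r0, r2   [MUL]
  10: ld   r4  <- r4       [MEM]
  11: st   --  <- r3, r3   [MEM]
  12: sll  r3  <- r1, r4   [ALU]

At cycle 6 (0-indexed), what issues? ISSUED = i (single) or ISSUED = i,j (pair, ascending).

  cy0 -> i0&i1 (mulh.MUL/xor.ALU) 2-wide
  cy1 -> i2 (xor.ALU) RAW r2
  cy2 -> i3&i4 (and.ALU/sub.ALU) 2-wide
  cy3 -> i5&i6 (add.ALU/ld.MEM) 2-wide
  cy4 -> i7&i8 (sub.ALU/ld.MEM) 2-wide
  cy5 -> i9 (mul.MUL) no-port MUL/MEM
  cy6 -> i10 (ld.MEM) no-port MEM/MEM
  cy7 -> i11&i12 (st.MEM/sll.ALU) 2-wide

ISSUED = 10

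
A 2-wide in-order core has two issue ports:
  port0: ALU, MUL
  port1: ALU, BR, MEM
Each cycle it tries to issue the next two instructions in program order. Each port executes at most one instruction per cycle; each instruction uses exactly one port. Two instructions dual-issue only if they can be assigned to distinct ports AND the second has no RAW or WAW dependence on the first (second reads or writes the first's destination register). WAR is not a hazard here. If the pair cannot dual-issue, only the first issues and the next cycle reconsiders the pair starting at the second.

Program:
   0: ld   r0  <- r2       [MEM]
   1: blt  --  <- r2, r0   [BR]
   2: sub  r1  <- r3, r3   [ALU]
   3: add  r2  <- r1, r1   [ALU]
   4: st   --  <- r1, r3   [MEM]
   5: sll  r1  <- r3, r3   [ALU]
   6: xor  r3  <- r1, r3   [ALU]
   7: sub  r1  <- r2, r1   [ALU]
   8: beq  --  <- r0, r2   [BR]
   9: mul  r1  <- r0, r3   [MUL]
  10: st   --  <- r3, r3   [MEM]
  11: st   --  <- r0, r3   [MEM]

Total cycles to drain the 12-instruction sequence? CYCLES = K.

t=0 i0:ld ; no-port MEM/BR
t=1 i1+i2:blt+sub ; dual
t=2 i3+i4:add+st ; dual
t=3 i5:sll ; RAW r1
t=4 i6+i7:xor+sub ; dual
t=5 i8+i9:beq+mul ; dual
t=6 i10:st ; no-port MEM/MEM
t=7 i11:st ; tail

CYCLES = 8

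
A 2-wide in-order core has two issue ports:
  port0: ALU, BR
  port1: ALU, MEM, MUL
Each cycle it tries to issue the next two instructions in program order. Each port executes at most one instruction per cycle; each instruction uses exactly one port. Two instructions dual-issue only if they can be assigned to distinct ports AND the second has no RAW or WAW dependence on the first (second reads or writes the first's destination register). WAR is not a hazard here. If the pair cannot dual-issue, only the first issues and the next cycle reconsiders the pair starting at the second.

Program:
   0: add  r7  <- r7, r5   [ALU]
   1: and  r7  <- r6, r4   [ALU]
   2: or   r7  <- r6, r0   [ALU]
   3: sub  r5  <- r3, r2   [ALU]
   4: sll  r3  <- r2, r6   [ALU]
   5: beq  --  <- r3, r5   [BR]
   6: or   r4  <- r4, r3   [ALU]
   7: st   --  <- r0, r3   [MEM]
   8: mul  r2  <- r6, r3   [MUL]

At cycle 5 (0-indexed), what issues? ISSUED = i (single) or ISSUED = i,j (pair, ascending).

ISSUED = 7

  cy0 -> i0 (add.ALU) WAW r7
  cy1 -> i1 (and.ALU) WAW r7
  cy2 -> i2,i3 (or.ALU;sub.ALU) pair
  cy3 -> i4 (sll.ALU) RAW r3
  cy4 -> i5,i6 (beq.BR;or.ALU) pair
  cy5 -> i7 (st.MEM) no-port MEM/MUL
  cy6 -> i8 (mul.MUL) tail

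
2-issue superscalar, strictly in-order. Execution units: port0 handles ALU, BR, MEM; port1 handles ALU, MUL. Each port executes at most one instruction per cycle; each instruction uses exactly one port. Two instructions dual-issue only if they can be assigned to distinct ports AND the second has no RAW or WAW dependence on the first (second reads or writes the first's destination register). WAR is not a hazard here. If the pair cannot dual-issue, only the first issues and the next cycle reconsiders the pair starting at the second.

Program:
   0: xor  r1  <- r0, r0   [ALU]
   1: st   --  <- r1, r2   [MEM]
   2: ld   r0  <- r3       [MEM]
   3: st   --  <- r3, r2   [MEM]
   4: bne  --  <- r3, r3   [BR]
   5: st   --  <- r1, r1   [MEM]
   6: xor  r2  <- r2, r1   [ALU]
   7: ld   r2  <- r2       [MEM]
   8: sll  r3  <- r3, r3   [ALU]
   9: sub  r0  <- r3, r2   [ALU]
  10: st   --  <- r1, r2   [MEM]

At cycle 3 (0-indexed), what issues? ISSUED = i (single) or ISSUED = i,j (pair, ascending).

c0: i0 xor.ALU  RAW r1
c1: i1 st.MEM  no-port MEM/MEM
c2: i2 ld.MEM  no-port MEM/MEM
c3: i3 st.MEM  no-port MEM/BR
c4: i4 bne.BR  no-port BR/MEM
c5: i5+i6 st.MEM xor.ALU  pair
c6: i7+i8 ld.MEM sll.ALU  pair
c7: i9+i10 sub.ALU st.MEM  pair

ISSUED = 3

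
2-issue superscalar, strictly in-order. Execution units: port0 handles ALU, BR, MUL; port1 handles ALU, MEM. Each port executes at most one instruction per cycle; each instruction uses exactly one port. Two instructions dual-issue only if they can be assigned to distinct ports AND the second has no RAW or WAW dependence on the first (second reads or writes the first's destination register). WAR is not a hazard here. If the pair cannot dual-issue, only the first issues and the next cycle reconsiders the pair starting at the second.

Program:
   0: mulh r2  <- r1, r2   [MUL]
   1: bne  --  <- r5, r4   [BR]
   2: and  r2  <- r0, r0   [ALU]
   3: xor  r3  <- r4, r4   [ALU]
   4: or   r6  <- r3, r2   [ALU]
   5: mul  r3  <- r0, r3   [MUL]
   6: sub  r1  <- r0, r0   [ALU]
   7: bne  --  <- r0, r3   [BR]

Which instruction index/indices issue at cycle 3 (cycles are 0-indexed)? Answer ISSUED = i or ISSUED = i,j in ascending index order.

#0 head=0: mulh i0 no-port MUL/BR
#1 head=1: bne;and i1&i2 pair
#2 head=3: xor i3 RAW r3
#3 head=4: or;mul i4&i5 pair
#4 head=6: sub;bne i6&i7 pair

ISSUED = 4,5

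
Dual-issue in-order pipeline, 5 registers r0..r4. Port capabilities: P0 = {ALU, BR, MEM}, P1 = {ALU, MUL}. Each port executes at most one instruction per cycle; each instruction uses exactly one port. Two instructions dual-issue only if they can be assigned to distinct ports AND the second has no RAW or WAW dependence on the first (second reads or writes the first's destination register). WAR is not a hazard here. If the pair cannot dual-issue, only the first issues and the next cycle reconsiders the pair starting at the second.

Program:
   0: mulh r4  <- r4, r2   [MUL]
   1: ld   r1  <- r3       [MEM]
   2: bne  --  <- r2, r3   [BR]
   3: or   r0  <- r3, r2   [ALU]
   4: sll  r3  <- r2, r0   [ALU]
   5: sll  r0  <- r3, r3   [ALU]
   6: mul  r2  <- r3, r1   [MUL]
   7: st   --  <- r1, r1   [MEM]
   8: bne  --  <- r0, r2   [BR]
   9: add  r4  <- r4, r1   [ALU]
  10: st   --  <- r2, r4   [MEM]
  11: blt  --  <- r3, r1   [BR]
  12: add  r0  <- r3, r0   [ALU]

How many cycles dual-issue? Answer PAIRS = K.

PAIRS = 5

c0: i0,i1 mulh ld  pair
c1: i2,i3 bne or  pair
c2: i4 sll  RAW r3
c3: i5,i6 sll mul  pair
c4: i7 st  no-port MEM/BR
c5: i8,i9 bne add  pair
c6: i10 st  no-port MEM/BR
c7: i11,i12 blt add  pair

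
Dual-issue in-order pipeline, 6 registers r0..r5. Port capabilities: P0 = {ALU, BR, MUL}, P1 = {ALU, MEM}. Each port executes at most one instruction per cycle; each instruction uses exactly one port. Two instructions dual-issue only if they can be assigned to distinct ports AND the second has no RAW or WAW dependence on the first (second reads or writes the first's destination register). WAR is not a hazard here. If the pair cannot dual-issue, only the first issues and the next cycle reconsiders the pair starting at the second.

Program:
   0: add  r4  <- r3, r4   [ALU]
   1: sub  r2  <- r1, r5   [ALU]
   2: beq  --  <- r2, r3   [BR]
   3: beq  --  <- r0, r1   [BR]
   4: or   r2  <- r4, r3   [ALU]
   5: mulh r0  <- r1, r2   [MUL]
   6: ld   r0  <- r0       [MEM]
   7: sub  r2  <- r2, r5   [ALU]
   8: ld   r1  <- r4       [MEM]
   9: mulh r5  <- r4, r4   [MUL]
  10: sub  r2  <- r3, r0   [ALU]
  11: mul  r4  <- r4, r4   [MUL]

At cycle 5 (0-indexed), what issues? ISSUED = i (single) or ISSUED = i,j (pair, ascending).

#0 head=0: add/sub i0+i1 2-wide
#1 head=2: beq i2 no-port BR/BR
#2 head=3: beq/or i3+i4 2-wide
#3 head=5: mulh i5 RAW+WAW r0
#4 head=6: ld/sub i6+i7 2-wide
#5 head=8: ld/mulh i8+i9 2-wide
#6 head=10: sub/mul i10+i11 2-wide

ISSUED = 8,9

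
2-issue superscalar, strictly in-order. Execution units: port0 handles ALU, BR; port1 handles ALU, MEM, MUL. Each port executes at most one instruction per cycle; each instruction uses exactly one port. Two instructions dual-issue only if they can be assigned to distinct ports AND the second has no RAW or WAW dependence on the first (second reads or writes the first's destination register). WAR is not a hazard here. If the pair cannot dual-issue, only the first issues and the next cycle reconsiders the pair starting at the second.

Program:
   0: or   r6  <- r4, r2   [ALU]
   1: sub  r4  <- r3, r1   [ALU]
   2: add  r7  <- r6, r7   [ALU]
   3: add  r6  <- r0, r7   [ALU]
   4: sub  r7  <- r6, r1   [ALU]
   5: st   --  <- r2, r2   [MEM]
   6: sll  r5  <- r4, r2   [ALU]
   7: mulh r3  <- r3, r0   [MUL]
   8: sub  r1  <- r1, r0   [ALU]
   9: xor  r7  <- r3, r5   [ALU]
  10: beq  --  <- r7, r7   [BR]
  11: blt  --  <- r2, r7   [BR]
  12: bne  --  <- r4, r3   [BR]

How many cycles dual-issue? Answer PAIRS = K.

c0: i0+i1 or/sub  dual
c1: i2 add  RAW r7
c2: i3 add  RAW r6
c3: i4+i5 sub/st  dual
c4: i6+i7 sll/mulh  dual
c5: i8+i9 sub/xor  dual
c6: i10 beq  no-port BR/BR
c7: i11 blt  no-port BR/BR
c8: i12 bne  tail

PAIRS = 4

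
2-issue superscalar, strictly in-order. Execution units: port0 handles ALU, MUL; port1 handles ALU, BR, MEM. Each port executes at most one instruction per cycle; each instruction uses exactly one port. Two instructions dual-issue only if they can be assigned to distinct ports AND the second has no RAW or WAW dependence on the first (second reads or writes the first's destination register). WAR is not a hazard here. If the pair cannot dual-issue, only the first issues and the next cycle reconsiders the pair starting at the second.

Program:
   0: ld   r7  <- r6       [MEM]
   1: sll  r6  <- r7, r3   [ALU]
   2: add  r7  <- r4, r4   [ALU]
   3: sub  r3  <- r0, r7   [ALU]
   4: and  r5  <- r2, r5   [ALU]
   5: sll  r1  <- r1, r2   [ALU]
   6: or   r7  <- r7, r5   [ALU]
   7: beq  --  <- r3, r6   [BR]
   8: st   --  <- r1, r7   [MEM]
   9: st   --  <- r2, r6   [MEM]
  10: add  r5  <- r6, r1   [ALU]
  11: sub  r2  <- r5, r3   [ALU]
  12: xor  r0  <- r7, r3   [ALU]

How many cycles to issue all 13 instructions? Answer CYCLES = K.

0. ld @i0  | RAW r7
1. sll add @i1&i2  | 2-wide
2. sub and @i3&i4  | 2-wide
3. sll or @i5&i6  | 2-wide
4. beq @i7  | no-port BR/MEM
5. st @i8  | no-port MEM/MEM
6. st add @i9&i10  | 2-wide
7. sub xor @i11&i12  | 2-wide

CYCLES = 8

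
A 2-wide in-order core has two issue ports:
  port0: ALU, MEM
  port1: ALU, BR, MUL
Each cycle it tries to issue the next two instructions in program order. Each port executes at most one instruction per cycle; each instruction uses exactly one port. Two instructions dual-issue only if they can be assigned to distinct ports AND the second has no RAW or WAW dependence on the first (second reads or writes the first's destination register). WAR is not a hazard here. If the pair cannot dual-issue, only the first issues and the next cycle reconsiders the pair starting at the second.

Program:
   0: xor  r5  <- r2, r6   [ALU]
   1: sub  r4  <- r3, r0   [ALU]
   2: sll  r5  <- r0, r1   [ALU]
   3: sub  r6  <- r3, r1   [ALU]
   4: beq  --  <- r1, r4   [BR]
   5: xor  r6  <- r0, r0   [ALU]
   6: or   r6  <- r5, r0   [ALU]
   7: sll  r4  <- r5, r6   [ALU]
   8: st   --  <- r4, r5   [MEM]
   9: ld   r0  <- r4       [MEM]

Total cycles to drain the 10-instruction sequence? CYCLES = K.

CYCLES = 7

c0: i0&i1 xor/sub  pair
c1: i2&i3 sll/sub  pair
c2: i4&i5 beq/xor  pair
c3: i6 or  RAW r6
c4: i7 sll  RAW r4
c5: i8 st  no-port MEM/MEM
c6: i9 ld  tail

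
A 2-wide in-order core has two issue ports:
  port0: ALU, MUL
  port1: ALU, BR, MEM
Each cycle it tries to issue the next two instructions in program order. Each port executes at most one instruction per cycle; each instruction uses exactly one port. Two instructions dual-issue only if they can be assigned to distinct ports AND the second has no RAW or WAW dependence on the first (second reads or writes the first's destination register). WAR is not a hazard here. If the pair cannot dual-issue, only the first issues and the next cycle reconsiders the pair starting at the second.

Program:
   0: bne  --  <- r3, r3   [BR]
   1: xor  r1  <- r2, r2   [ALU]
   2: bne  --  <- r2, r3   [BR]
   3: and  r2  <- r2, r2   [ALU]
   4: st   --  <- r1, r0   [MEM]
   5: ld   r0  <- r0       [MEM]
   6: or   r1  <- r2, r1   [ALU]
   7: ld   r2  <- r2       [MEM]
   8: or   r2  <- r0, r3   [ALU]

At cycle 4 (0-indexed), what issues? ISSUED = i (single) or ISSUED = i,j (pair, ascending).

ISSUED = 7

[0] i0&i1  bne xor  -- dual
[1] i2&i3  bne and  -- dual
[2] i4  st  -- no-port MEM/MEM
[3] i5&i6  ld or  -- dual
[4] i7  ld  -- WAW r2
[5] i8  or  -- tail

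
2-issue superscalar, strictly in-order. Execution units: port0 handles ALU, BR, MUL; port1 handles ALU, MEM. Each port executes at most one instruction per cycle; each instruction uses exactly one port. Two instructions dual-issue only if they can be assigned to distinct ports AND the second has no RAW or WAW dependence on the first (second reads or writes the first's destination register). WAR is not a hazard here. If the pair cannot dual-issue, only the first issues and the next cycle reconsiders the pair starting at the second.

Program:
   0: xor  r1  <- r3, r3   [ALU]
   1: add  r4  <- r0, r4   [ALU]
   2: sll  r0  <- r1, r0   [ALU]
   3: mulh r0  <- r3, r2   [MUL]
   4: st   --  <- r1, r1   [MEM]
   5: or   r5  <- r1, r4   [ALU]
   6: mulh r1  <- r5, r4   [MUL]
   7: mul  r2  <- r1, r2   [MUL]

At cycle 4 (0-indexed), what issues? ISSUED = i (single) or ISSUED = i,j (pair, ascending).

ISSUED = 6

[0] i0,i1  xor.ALU+add.ALU  -- dual
[1] i2  sll.ALU  -- WAW r0
[2] i3,i4  mulh.MUL+st.MEM  -- dual
[3] i5  or.ALU  -- RAW r5
[4] i6  mulh.MUL  -- no-port MUL/MUL
[5] i7  mul.MUL  -- tail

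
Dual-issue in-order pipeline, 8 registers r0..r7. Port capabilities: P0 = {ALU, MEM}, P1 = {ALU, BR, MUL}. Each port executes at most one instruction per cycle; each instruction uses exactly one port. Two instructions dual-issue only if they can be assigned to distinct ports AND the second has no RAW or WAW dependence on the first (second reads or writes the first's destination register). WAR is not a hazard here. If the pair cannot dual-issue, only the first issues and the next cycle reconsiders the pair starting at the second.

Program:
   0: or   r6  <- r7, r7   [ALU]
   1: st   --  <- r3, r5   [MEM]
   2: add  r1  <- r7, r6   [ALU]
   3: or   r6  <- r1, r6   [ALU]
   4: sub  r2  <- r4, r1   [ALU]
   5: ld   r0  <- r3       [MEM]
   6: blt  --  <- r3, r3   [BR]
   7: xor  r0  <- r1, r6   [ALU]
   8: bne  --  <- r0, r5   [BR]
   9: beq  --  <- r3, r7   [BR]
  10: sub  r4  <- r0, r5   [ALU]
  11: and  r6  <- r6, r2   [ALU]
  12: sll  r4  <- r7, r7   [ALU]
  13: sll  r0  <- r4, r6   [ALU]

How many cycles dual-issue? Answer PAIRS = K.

c0: i0/i1 or.ALU/st.MEM  2-wide
c1: i2 add.ALU  RAW r1
c2: i3/i4 or.ALU/sub.ALU  2-wide
c3: i5/i6 ld.MEM/blt.BR  2-wide
c4: i7 xor.ALU  RAW r0
c5: i8 bne.BR  no-port BR/BR
c6: i9/i10 beq.BR/sub.ALU  2-wide
c7: i11/i12 and.ALU/sll.ALU  2-wide
c8: i13 sll.ALU  tail

PAIRS = 5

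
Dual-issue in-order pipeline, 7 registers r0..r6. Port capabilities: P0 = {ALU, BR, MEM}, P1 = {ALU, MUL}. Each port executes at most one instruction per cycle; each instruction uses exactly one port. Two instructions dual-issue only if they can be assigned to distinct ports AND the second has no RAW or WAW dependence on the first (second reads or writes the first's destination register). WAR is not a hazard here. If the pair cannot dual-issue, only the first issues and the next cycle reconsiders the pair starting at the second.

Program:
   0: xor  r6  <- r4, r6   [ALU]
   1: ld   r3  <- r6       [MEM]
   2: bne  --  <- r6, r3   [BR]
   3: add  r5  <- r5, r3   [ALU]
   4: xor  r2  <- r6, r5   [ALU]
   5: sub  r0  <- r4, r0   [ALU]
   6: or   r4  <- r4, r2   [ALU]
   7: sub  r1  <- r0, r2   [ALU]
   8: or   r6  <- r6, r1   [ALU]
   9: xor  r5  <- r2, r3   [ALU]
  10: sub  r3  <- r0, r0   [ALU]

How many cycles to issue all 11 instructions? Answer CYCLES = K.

[0] i0  xor  -- RAW r6
[1] i1  ld  -- no-port MEM/BR
[2] i2&i3  bne/add  -- dual
[3] i4&i5  xor/sub  -- dual
[4] i6&i7  or/sub  -- dual
[5] i8&i9  or/xor  -- dual
[6] i10  sub  -- tail

CYCLES = 7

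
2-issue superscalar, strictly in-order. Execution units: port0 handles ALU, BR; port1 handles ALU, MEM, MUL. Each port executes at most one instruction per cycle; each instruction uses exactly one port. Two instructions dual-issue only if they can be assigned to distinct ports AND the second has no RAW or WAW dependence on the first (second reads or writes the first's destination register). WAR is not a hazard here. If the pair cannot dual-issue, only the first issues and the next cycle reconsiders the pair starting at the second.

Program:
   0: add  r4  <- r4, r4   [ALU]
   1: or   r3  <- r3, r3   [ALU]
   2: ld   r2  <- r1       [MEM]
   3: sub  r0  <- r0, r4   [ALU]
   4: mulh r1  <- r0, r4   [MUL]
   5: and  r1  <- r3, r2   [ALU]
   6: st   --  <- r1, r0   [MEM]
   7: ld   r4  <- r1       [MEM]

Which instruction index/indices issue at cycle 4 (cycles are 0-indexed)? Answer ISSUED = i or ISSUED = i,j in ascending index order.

ISSUED = 6

#0 head=0: add.ALU;or.ALU i0&i1 dual
#1 head=2: ld.MEM;sub.ALU i2&i3 dual
#2 head=4: mulh.MUL i4 WAW r1
#3 head=5: and.ALU i5 RAW r1
#4 head=6: st.MEM i6 no-port MEM/MEM
#5 head=7: ld.MEM i7 tail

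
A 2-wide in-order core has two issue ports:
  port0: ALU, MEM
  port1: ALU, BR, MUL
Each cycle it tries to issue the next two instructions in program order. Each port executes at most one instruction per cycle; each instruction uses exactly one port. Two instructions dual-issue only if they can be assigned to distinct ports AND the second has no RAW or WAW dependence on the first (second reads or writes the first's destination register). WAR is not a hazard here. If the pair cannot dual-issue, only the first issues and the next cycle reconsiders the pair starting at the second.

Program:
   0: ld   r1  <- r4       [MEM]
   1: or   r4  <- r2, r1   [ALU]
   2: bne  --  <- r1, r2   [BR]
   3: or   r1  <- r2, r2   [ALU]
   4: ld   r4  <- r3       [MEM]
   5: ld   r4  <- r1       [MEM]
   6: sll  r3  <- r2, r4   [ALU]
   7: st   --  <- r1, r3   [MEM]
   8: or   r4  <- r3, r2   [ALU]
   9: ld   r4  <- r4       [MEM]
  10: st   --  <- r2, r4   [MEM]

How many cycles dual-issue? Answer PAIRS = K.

[0] i0  ld  -- RAW r1
[1] i1&i2  or;bne  -- pair
[2] i3&i4  or;ld  -- pair
[3] i5  ld  -- RAW r4
[4] i6  sll  -- RAW r3
[5] i7&i8  st;or  -- pair
[6] i9  ld  -- no-port MEM/MEM
[7] i10  st  -- tail

PAIRS = 3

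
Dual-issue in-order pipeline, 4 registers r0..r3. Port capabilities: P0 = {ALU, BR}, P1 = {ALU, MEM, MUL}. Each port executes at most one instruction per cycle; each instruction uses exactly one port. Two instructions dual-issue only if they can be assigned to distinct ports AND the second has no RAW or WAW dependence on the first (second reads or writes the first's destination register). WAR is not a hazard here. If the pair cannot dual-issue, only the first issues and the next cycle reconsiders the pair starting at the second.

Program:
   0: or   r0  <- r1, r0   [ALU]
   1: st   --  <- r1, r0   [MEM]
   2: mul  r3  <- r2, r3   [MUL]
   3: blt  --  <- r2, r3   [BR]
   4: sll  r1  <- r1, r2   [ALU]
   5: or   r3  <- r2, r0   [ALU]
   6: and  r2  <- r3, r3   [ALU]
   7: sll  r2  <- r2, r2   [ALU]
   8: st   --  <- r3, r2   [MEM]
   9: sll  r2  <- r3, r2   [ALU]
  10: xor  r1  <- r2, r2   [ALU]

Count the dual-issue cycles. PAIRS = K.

PAIRS = 2

c0: i0 or  RAW r0
c1: i1 st  no-port MEM/MUL
c2: i2 mul  RAW r3
c3: i3&i4 blt;sll  dual
c4: i5 or  RAW r3
c5: i6 and  RAW+WAW r2
c6: i7 sll  RAW r2
c7: i8&i9 st;sll  dual
c8: i10 xor  tail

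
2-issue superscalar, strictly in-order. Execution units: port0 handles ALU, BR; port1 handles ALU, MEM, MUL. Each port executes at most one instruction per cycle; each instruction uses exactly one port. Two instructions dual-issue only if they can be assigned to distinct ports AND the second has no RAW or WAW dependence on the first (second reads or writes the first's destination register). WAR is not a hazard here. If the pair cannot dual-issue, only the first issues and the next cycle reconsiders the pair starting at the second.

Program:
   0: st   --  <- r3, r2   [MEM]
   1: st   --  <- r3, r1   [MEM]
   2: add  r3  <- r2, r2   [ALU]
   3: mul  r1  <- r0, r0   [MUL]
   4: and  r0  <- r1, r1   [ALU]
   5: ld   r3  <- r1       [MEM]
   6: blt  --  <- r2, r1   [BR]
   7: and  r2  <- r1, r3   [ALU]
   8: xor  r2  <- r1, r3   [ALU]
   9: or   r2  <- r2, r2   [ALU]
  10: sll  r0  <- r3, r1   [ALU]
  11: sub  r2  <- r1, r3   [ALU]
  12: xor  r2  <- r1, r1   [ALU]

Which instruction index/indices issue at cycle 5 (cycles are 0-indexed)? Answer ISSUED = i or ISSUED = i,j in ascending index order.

#0 head=0: st i0 no-port MEM/MEM
#1 head=1: st+add i1,i2 pair
#2 head=3: mul i3 RAW r1
#3 head=4: and+ld i4,i5 pair
#4 head=6: blt+and i6,i7 pair
#5 head=8: xor i8 RAW+WAW r2
#6 head=9: or+sll i9,i10 pair
#7 head=11: sub i11 WAW r2
#8 head=12: xor i12 tail

ISSUED = 8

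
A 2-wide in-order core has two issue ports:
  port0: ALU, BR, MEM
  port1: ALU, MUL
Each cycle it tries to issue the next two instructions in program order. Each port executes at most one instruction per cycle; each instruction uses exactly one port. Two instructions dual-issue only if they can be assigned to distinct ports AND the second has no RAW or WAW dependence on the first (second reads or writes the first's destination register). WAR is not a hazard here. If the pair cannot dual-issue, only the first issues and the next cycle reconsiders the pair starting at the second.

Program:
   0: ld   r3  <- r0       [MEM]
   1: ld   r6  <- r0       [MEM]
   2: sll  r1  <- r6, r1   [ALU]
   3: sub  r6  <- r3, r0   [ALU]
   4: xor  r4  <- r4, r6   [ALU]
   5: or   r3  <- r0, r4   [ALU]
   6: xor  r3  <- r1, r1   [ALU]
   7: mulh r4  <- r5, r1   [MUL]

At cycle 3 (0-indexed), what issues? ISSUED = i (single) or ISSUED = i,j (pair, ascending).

ISSUED = 4

#0 head=0: ld i0 no-port MEM/MEM
#1 head=1: ld i1 RAW r6
#2 head=2: sll+sub i2/i3 dual
#3 head=4: xor i4 RAW r4
#4 head=5: or i5 WAW r3
#5 head=6: xor+mulh i6/i7 dual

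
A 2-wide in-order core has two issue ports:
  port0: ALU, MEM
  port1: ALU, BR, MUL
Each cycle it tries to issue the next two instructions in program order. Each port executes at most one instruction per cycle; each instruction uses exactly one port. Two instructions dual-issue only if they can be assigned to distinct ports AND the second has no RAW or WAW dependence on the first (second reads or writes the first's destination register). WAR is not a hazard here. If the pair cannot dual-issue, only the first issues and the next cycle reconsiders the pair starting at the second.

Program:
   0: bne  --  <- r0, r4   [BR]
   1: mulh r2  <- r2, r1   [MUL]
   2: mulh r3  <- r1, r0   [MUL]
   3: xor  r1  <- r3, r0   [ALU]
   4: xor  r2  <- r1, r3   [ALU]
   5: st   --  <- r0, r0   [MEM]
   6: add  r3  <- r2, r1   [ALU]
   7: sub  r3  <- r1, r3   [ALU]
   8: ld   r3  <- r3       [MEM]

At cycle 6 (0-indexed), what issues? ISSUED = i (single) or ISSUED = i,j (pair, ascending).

ISSUED = 7

c0: i0 bne  no-port BR/MUL
c1: i1 mulh  no-port MUL/MUL
c2: i2 mulh  RAW r3
c3: i3 xor  RAW r1
c4: i4&i5 xor+st  pair
c5: i6 add  RAW+WAW r3
c6: i7 sub  RAW+WAW r3
c7: i8 ld  tail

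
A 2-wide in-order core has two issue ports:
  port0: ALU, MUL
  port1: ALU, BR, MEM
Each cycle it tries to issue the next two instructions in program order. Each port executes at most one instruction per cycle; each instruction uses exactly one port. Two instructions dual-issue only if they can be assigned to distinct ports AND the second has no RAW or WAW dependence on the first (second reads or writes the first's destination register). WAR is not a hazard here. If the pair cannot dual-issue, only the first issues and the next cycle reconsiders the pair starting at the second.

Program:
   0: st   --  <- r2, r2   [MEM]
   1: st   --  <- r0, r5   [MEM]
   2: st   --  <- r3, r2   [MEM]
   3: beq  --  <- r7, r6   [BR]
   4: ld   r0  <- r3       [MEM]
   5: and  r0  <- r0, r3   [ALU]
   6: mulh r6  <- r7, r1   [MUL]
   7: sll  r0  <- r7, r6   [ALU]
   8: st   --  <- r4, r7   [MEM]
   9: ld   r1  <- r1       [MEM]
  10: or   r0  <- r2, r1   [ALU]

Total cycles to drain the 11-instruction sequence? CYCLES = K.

0. st @i0  | no-port MEM/MEM
1. st @i1  | no-port MEM/MEM
2. st @i2  | no-port MEM/BR
3. beq @i3  | no-port BR/MEM
4. ld @i4  | RAW+WAW r0
5. and;mulh @i5&i6  | dual
6. sll;st @i7&i8  | dual
7. ld @i9  | RAW r1
8. or @i10  | tail

CYCLES = 9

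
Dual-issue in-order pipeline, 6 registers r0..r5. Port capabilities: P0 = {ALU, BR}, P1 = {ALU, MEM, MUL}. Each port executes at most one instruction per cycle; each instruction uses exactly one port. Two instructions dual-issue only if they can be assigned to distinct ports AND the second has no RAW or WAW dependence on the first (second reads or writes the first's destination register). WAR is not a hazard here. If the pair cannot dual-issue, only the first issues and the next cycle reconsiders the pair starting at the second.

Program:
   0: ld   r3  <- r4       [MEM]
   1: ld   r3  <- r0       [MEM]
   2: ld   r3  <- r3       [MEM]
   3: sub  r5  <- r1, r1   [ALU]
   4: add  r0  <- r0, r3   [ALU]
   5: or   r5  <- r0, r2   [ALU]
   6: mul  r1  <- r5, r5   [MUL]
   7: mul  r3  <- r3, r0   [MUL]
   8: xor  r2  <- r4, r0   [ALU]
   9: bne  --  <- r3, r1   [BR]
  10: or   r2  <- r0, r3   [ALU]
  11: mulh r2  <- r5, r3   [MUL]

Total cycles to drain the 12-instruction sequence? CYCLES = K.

#0 head=0: ld i0 no-port MEM/MEM
#1 head=1: ld i1 no-port MEM/MEM
#2 head=2: ld;sub i2,i3 pair
#3 head=4: add i4 RAW r0
#4 head=5: or i5 RAW r5
#5 head=6: mul i6 no-port MUL/MUL
#6 head=7: mul;xor i7,i8 pair
#7 head=9: bne;or i9,i10 pair
#8 head=11: mulh i11 tail

CYCLES = 9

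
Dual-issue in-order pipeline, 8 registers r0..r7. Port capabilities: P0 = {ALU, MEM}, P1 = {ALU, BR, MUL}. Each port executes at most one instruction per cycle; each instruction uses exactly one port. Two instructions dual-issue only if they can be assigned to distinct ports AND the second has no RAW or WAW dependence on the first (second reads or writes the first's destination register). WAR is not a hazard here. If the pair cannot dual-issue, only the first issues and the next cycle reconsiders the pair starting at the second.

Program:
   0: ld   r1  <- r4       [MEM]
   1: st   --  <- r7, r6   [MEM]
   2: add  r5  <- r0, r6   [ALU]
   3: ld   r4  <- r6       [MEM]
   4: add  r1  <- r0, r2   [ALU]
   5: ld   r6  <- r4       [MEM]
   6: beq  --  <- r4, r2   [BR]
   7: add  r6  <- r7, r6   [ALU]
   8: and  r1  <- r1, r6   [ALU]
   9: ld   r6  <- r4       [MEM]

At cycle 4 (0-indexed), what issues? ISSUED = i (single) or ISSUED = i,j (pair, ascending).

t=0 i0:ld ; no-port MEM/MEM
t=1 i1&i2:st;add ; pair
t=2 i3&i4:ld;add ; pair
t=3 i5&i6:ld;beq ; pair
t=4 i7:add ; RAW r6
t=5 i8&i9:and;ld ; pair

ISSUED = 7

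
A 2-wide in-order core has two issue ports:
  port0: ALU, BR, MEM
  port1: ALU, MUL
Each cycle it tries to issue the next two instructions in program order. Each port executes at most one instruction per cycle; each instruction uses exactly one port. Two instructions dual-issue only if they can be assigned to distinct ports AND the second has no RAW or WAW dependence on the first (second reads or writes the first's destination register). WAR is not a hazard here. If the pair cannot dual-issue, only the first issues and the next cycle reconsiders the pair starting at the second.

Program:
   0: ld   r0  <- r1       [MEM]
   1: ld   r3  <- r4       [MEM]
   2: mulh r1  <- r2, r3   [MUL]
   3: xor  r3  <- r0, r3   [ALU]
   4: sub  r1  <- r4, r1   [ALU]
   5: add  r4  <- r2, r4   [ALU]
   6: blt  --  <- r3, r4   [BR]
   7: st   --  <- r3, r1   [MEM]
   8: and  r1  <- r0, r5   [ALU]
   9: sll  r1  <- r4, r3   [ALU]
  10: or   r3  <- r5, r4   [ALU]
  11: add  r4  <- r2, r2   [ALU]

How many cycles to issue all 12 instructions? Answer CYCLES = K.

CYCLES = 8

#0 head=0: ld i0 no-port MEM/MEM
#1 head=1: ld i1 RAW r3
#2 head=2: mulh xor i2,i3 2-wide
#3 head=4: sub add i4,i5 2-wide
#4 head=6: blt i6 no-port BR/MEM
#5 head=7: st and i7,i8 2-wide
#6 head=9: sll or i9,i10 2-wide
#7 head=11: add i11 tail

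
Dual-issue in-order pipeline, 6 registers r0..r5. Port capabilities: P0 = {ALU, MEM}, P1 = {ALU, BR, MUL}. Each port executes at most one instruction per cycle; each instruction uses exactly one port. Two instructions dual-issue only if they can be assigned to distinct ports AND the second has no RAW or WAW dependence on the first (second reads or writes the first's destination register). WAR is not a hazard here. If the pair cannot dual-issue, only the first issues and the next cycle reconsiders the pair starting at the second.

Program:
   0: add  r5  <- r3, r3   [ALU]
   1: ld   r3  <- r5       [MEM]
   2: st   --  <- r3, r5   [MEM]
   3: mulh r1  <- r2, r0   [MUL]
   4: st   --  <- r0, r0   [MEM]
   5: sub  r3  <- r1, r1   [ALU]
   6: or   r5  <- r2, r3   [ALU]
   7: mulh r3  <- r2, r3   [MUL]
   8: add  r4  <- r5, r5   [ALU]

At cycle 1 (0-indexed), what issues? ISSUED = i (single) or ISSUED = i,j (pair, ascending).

ISSUED = 1

#0 head=0: add i0 RAW r5
#1 head=1: ld i1 no-port MEM/MEM
#2 head=2: st+mulh i2+i3 dual
#3 head=4: st+sub i4+i5 dual
#4 head=6: or+mulh i6+i7 dual
#5 head=8: add i8 tail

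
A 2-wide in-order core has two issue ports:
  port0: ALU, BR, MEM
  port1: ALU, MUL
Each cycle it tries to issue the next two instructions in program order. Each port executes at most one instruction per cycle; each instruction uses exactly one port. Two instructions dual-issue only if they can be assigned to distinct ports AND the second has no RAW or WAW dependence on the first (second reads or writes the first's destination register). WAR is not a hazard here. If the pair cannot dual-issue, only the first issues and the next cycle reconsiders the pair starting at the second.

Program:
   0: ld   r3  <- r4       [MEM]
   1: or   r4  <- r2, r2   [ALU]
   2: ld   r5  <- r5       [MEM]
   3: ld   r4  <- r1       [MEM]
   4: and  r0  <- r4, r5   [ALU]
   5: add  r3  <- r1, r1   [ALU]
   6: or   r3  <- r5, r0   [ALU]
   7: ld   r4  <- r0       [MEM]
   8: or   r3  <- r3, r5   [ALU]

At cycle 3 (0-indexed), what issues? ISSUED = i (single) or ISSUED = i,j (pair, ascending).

ISSUED = 4,5

c0: i0/i1 ld.MEM or.ALU  2-wide
c1: i2 ld.MEM  no-port MEM/MEM
c2: i3 ld.MEM  RAW r4
c3: i4/i5 and.ALU add.ALU  2-wide
c4: i6/i7 or.ALU ld.MEM  2-wide
c5: i8 or.ALU  tail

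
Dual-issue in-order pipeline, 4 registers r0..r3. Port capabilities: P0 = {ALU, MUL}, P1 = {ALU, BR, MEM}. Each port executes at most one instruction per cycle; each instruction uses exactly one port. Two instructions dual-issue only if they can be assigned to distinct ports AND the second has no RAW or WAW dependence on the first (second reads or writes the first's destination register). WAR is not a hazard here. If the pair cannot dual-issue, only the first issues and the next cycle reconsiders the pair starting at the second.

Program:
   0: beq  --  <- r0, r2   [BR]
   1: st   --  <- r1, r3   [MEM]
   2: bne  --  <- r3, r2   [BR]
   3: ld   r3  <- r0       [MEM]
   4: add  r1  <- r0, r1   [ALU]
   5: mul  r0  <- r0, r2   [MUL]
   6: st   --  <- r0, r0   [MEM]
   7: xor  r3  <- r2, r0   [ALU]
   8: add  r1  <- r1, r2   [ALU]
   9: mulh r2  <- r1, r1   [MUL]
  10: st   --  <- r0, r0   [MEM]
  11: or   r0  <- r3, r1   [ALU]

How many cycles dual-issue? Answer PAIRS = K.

t=0 i0:beq.BR ; no-port BR/MEM
t=1 i1:st.MEM ; no-port MEM/BR
t=2 i2:bne.BR ; no-port BR/MEM
t=3 i3/i4:ld.MEM;add.ALU ; dual
t=4 i5:mul.MUL ; RAW r0
t=5 i6/i7:st.MEM;xor.ALU ; dual
t=6 i8:add.ALU ; RAW r1
t=7 i9/i10:mulh.MUL;st.MEM ; dual
t=8 i11:or.ALU ; tail

PAIRS = 3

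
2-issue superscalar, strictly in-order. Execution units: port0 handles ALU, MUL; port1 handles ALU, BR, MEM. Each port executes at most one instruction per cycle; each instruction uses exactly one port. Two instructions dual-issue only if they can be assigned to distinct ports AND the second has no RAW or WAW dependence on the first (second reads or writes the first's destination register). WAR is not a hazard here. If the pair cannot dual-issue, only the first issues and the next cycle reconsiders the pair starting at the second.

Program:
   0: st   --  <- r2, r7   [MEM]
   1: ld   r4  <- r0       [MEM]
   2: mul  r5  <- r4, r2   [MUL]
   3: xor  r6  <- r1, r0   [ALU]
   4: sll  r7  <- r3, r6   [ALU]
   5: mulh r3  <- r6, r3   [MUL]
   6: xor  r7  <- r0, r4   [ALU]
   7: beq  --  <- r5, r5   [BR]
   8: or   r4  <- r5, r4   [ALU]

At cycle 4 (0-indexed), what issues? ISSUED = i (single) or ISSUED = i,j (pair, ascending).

ISSUED = 6,7

c0: i0 st.MEM  no-port MEM/MEM
c1: i1 ld.MEM  RAW r4
c2: i2/i3 mul.MUL;xor.ALU  pair
c3: i4/i5 sll.ALU;mulh.MUL  pair
c4: i6/i7 xor.ALU;beq.BR  pair
c5: i8 or.ALU  tail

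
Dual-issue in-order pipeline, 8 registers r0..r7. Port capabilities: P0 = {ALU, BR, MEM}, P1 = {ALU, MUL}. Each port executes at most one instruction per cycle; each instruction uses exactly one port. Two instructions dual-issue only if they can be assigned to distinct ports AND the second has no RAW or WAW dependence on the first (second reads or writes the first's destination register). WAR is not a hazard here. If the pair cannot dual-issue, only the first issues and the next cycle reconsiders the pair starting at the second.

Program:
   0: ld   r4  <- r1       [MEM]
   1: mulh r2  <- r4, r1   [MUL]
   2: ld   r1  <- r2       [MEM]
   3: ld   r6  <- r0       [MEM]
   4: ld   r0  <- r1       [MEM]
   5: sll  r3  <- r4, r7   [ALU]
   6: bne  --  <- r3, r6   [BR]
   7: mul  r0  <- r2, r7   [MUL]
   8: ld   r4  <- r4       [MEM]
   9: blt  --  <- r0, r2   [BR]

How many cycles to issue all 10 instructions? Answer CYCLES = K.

[0] i0  ld  -- RAW r4
[1] i1  mulh  -- RAW r2
[2] i2  ld  -- no-port MEM/MEM
[3] i3  ld  -- no-port MEM/MEM
[4] i4,i5  ld/sll  -- 2-wide
[5] i6,i7  bne/mul  -- 2-wide
[6] i8  ld  -- no-port MEM/BR
[7] i9  blt  -- tail

CYCLES = 8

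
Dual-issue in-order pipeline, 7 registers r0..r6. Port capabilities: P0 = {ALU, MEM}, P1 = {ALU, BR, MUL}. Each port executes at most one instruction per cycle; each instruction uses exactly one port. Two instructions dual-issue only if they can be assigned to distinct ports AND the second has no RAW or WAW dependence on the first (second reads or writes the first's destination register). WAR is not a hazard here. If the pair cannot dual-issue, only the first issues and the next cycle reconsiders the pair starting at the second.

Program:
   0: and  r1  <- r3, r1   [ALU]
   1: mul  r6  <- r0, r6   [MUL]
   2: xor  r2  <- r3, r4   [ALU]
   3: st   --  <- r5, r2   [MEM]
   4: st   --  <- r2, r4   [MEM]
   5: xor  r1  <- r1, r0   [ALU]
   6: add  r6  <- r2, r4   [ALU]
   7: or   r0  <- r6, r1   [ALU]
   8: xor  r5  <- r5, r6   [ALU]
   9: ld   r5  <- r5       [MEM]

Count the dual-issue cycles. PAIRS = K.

[0] i0&i1  and+mul  -- dual
[1] i2  xor  -- RAW r2
[2] i3  st  -- no-port MEM/MEM
[3] i4&i5  st+xor  -- dual
[4] i6  add  -- RAW r6
[5] i7&i8  or+xor  -- dual
[6] i9  ld  -- tail

PAIRS = 3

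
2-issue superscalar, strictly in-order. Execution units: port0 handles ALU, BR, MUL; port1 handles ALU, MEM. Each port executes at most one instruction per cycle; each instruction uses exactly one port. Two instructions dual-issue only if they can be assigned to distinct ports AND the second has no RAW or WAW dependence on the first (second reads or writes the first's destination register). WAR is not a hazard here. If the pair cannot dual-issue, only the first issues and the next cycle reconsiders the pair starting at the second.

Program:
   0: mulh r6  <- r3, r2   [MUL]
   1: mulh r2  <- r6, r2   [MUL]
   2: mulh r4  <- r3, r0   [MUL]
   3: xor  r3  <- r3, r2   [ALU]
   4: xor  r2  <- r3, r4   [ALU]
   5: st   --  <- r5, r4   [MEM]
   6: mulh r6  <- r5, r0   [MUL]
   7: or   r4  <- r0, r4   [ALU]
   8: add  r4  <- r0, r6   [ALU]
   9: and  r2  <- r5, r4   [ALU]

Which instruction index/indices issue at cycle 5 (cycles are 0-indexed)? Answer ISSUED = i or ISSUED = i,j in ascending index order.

t=0 i0:mulh ; no-port MUL/MUL
t=1 i1:mulh ; no-port MUL/MUL
t=2 i2+i3:mulh+xor ; dual
t=3 i4+i5:xor+st ; dual
t=4 i6+i7:mulh+or ; dual
t=5 i8:add ; RAW r4
t=6 i9:and ; tail

ISSUED = 8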